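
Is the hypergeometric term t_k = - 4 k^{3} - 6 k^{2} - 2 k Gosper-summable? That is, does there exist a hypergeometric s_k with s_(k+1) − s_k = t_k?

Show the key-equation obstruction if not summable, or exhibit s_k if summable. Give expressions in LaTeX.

Yes. s_k = - k^{4} + k^{2}.

Compute t_(k+1)/t_k: get (2*k**2 + 7*k + 6)/(k*(2*k + 1)).
Normal form (A,B,C) = (1, 1, k**3 + 3*k**2/2 + k/2).
Need (1)·f(k+1) − (1)·f(k) = k**3 + 3*k**2/2 + k/2.
From deg A=0, deg B=0, deg C=3: d=4.
Match coefficients ⇒ f(k) = k**2*(k - 1)*(k + 1)/4.
So s_k = (B(k−1)f/C)·t_k = (k*(k - 1)/(2*(2*k + 1)))·t_k = -k**4 + k**2.
Verify: 2*k*(-2*k**2 - 3*k - 1) matches t_k.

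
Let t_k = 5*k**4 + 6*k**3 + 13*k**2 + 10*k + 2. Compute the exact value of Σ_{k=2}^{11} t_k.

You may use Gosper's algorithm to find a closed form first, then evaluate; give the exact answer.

Σ = 233230

Ratio r(k) = (5*k**4 + 26*k**3 + 61*k**2 + 74*k + 36)/(5*k**4 + 6*k**3 + 13*k**2 + 10*k + 2).
Take A(k)=1, B(k)=1, C(k)=k**4 + 6*k**3/5 + 13*k**2/5 + 2*k + 2/5.
Solve (1)·f(k+1) − (1)·f(k) = k**4 + 6*k**3/5 + 13*k**2/5 + 2*k + 2/5.
Bound: deg f ≤ 5.
A polynomial solution: f(k) = k*(k**4 - k**3 + 3*k**2 - 1)/5.
So s_k = (B(k−1)f/C)·t_k = (k*(k**4 - k**3 + 3*k**2 - 1)/(5*k**4 + 6*k**3 + 13*k**2 + 10*k + 2))·t_k = k**5 - k**4 + 3*k**3 - k.
s_(k+1) − s_k = 5*k**4 + 6*k**3 + 13*k**2 + 10*k + 2 = t_k.
Sum = s_(12) − s_(2); s_(12) = 233268, s_(2) = 38 ⇒ 233230.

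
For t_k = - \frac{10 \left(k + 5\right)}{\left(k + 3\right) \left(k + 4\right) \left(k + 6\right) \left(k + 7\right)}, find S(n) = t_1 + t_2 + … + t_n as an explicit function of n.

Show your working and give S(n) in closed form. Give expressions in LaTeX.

S(n) = \frac{5 n \left(- n - 11\right)}{28 \left(n^{2} + 11 n + 28\right)}

t_(k+1)/t_k = (k + 3)*(k + 6)**2/((k + 5)**2*(k + 8)).
Factor: A=k + 3; B=k + 8; C=k**2 + 10*k + 25.
Key eq: (k + 3)·f(k+1) = (k + 7)·f(k) + (k**2 + 10*k + 25).
Bound: deg f ≤ 4.
Solving with deg f ≤ 4: f(k) = k*(k + 4)*(k + 5)*(k + 9)/36.
So s_k = (B(k−1)f/C)·t_k = (k*(k + 4)*(k + 7)*(k + 9)/(36*(k + 5)))·t_k = 5*k*(-k - 9)/(18*(k**2 + 9*k + 18)).
Verify: 10*(-k - 5)/(k**4 + 20*k**3 + 145*k**2 + 450*k + 504) matches t_k.
Telescope: S(n) = s_(n+1) − s_(1) = 5*(-n**2 - 11*n - 10)/(18*(n**2 + 11*n + 28)) − (-25/252) = 5*n*(-n - 11)/(28*(n**2 + 11*n + 28)).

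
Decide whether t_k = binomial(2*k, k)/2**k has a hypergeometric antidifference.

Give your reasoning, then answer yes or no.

No — t_k has no hypergeometric antidifference.

The ratio is (2*k + 1)/(k + 1).
So A=2*k + 1 and B=k + 1, with C=1.
Solve (2*k + 1)·f(k+1) − (k)·f(k) = 1.
Degrees (1,1,0) ⇒ d ≤ -1.
Bound -1 < 0, so the key equation has no polynomial solution.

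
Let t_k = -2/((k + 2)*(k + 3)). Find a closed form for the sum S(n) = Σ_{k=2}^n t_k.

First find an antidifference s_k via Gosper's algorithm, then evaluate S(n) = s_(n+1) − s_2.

S(n) = (1 - n)/(2*(n + 3))

Ratio r(k) = (k + 2)/(k + 4).
Factor: A=k + 2; B=k + 4; C=1.
Need (k + 2)·f(k+1) − (k + 3)·f(k) = 1.
d = 1 from the (1,1,0) case.
A polynomial solution: f(k) = k/2.
Certificate R = B(k−1)f/C = k*(k + 3)/2 gives s_k = -k/(k + 2).
Check: Δs_k = -2/(k**2 + 5*k + 6). ✓
s_(n+1) = (-n - 1)/(n + 3) and s_(2) = -1/2, so S(n) = (1 - n)/(2*(n + 3)).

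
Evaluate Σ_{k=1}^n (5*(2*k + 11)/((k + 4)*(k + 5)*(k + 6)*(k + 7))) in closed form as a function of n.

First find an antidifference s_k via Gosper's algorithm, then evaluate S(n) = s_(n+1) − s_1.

S(n) = n*(n + 12)/(7*(n**2 + 12*n + 35))

Step 1: r(k) = (k + 4)*(2*k + 13)/((k + 8)*(2*k + 11)).
A = k + 4, B = k + 8, C = k + 11/2.
Need (k + 4)·f(k+1) − (k + 7)·f(k) = k + 11/2.
From deg A=1, deg B=1, deg C=1: d=3.
Solving with deg f ≤ 3: f(k) = k*(k + 5)*(k + 10)/48.
Then R = B(k−1)f/C = k*(k + 5)*(k + 7)*(k + 10)/(24*(2*k + 11)), so s_k = R(k)·t_k = 5*k*(k + 10)/(24*(k**2 + 10*k + 24)).
Check: Δs_k = 5*(2*k + 11)/(k**4 + 22*k**3 + 179*k**2 + 638*k + 840). ✓
Telescope: S(n) = s_(n+1) − s_(1) = 5*(n**2 + 12*n + 11)/(24*(n**2 + 12*n + 35)) − (11/168) = n*(n + 12)/(7*(n**2 + 12*n + 35)).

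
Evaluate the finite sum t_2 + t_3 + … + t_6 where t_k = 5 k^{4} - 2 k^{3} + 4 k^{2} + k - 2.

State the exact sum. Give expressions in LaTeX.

t_(k+1)/t_k = (5*k**4 + 18*k**3 + 28*k**2 + 23*k + 6)/(5*k**4 - 2*k**3 + 4*k**2 + k - 2).
Normal form (A,B,C) = (1, 1, k**4 - 2*k**3/5 + 4*k**2/5 + k/5 - 2/5).
f must satisfy (1)·f(k+1) − (1)·f(k) = k**4 - 2*k**3/5 + 4*k**2/5 + k/5 - 2/5.
d = 5 from the (0,0,4) case.
Coefficient equations give f(k) = k*(k**4 - 3*k**3 + 4*k**2 - 2*k - 2)/5.
So s_k = (B(k−1)f/C)·t_k = (k*(k**4 - 3*k**3 + 4*k**2 - 2*k - 2)/(5*k**4 - 2*k**3 + 4*k**2 + k - 2))·t_k = k*(k**4 - 3*k**3 + 4*k**2 - 2*k - 2).
s_(k+1) − s_k = 5*k**4 - 2*k**3 + 4*k**2 + k - 2 = t_k.
Telescoping: Σ = s_(7) − s_(2) = 10864 − (4) = 10860.

Σ = 10860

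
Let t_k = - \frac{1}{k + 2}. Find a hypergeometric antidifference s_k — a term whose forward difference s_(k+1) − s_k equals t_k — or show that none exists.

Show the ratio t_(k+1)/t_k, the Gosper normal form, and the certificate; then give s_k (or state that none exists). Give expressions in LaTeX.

The ratio is (k + 2)/(k + 3).
Gosper form: A/B · C(k+1)/C(k) with A=k + 2, B=k + 3, C=1.
Need (k + 2)·f(k+1) − (k + 2)·f(k) = 1.
From deg A=1, deg B=1, deg C=0: d=0.
Generic f = c0 gives residual -1; -1 = 0 cannot hold, so t_k is not Gosper-summable.

not Gosper-summable; s_k does not exist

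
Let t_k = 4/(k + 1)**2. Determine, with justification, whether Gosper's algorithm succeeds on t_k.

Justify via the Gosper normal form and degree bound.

t_(k+1)/t_k = (k + 1)**2/(k + 2)**2.
So A=k**2 + 2*k + 1 and B=k**2 + 4*k + 4, with C=1.
Key eq: (k**2 + 2*k + 1)·f(k+1) = (k**2 + 2*k + 1)·f(k) + (1).
Bound: deg f ≤ 0.
f = c0 ⇒ A·f(k+1) − B(k−1)·f(k) − C = -1. The system {-1 = 0} is inconsistent; no antidifference.

No — key equation has no polynomial f.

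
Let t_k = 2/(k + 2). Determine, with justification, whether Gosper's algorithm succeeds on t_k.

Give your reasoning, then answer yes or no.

Compute t_(k+1)/t_k: get (k + 2)/(k + 3).
Factor: A=k + 2; B=k + 3; C=1.
f must satisfy (k + 2)·f(k+1) − (k + 2)·f(k) = 1.
From deg A=1, deg B=1, deg C=0: d=0.
Write f(k) = c0. Then LHS − RHS = -1, requiring -1 = 0: contradictory. No certificate.

No. Not Gosper-summable.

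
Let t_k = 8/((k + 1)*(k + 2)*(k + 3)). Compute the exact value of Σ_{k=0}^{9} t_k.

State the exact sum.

Σ = 65/33

Compute t_(k+1)/t_k: get (k + 1)/(k + 4).
Take A(k)=k + 1, B(k)=k + 4, C(k)=1.
Key eq: (k + 1)·f(k+1) = (k + 3)·f(k) + (1).
Bound: deg f ≤ 2.
Solve for f: f(k) = k*(k + 3)/4 (degree 2 ≤ 2).
Then R = B(k−1)f/C = k*(k + 3)**2/4, so s_k = R(k)·t_k = 2*k*(k + 3)/((k + 1)*(k + 2)).
Δs = 8/(k**3 + 6*k**2 + 11*k + 6), as required.
Telescoping: Σ = s_(10) − s_(0) = 65/33 − (0) = 65/33.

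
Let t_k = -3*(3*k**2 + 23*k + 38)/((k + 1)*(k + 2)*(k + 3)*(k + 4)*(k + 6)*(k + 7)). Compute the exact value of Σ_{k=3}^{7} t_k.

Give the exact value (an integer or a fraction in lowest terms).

Σ = -65/5544

Compute t_(k+1)/t_k: get (k + 1)*(k + 6)*(23*k + 3*(k + 1)**2 + 61)/((k + 5)*(k + 8)*(3*k**2 + 23*k + 38)).
A = k + 1, B = k + 8, C = k**3 + 38*k**2/3 + 51*k + 190/3.
Need (k + 1)·f(k+1) − (k + 7)·f(k) = k**3 + 38*k**2/3 + 51*k + 190/3.
d = 6 from the (1,1,3) case.
Solving with deg f ≤ 6: f(k) = k*(k + 2)*(k + 4)*(k + 5)*(k**2 + 10*k + 27)/54.
Certificate R = B(k−1)f/C = k*(k + 2)*(k + 4)*(k + 7)*(k**2 + 10*k + 27)/(18*(3*k**2 + 23*k + 38)) gives s_k = k*(-k**2 - 10*k - 27)/(6*(k**3 + 10*k**2 + 27*k + 18)).
Verify: 3*(-3*k**2 - 23*k - 38)/(k**6 + 23*k**5 + 207*k**4 + 925*k**3 + 2144*k**2 + 2412*k + 1008) matches t_k.
Telescoping: Σ = s_(8) − s_(3) = -38/231 − (-11/72) = -65/5544.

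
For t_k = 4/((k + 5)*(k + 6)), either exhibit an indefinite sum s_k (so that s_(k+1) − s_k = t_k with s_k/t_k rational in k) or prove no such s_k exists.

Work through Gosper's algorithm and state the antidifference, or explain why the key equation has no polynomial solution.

t_(k+1)/t_k = (k + 5)/(k + 7).
So A=k + 5 and B=k + 7, with C=1.
f must satisfy (k + 5)·f(k+1) − (k + 6)·f(k) = 1.
From deg A=1, deg B=1, deg C=0: d=1.
A polynomial solution: f(k) = k/5.
Get s_k = R·t_k = 4*k/(5*(k + 5)) with R(k) = B(k−1)f(k)/C(k) = k*(k + 6)/5.
Check: Δs_k = 4/(k**2 + 11*k + 30). ✓

s_k = 4*k/(5*(k + 5))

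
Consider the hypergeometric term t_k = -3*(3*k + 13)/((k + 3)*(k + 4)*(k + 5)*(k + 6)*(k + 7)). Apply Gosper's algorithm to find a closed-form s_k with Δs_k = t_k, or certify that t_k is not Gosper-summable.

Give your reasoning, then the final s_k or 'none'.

s_k = k*(-k**2 - 14*k - 63)/(30*(k**3 + 14*k**2 + 63*k + 90))

r(k) = (k + 3)*(3*k + 16)/((k + 8)*(3*k + 13)) after simplifying.
Normal form (A,B,C) = (k + 3, k + 8, k + 13/3).
f must satisfy (k + 3)·f(k+1) − (k + 7)·f(k) = k + 13/3.
From deg A=1, deg B=1, deg C=1: d=4.
Solve for f: f(k) = k*(k + 4)*(k**2 + 14*k + 63)/270 (degree 4 ≤ 4).
Get s_k = R·t_k = k*(-k**2 - 14*k - 63)/(30*(k**3 + 14*k**2 + 63*k + 90)) with R(k) = B(k−1)f(k)/C(k) = k*(k + 4)*(k + 7)*(k**2 + 14*k + 63)/(90*(3*k + 13)).
s_(k+1) − s_k = 3*(-3*k - 13)/(k**5 + 25*k**4 + 245*k**3 + 1175*k**2 + 2754*k + 2520) = t_k.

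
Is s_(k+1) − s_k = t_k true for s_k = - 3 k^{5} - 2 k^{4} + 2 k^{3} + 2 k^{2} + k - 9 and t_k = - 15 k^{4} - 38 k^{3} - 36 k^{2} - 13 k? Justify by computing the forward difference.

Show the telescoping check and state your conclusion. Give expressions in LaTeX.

valid (s_(k+1) − s_k reduces to t_k)

s_(k+1) = -3*k**5 - 17*k**4 - 36*k**3 - 34*k**2 - 12*k - 9
s_(k+1) − s_k = k*(-15*k**3 - 38*k**2 - 36*k - 13)
(s_(k+1) − s_k) − t_k = 0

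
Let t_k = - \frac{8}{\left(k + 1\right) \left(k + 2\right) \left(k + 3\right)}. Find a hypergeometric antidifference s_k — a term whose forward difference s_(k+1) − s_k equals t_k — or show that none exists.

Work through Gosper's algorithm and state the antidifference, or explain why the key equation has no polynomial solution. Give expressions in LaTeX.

s_k = \frac{2 k \left(- k - 3\right)}{\left(k + 1\right) \left(k + 2\right)}

The ratio is (k + 1)/(k + 4).
So A=k + 1 and B=k + 4, with C=1.
f must satisfy (k + 1)·f(k+1) − (k + 3)·f(k) = 1.
Degrees (1,1,0) ⇒ d ≤ 2.
Coefficient equations give f(k) = k*(k + 3)/4.
Then R = B(k−1)f/C = k*(k + 3)**2/4, so s_k = R(k)·t_k = 2*k*(-k - 3)/((k + 1)*(k + 2)).
s_(k+1) − s_k = -8/(k**3 + 6*k**2 + 11*k + 6) = t_k.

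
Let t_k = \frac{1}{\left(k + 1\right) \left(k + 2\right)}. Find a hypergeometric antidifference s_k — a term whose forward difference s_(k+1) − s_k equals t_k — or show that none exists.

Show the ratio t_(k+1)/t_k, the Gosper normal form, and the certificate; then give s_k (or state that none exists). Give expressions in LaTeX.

Compute t_(k+1)/t_k: get (k + 1)/(k + 3).
Normal form (A,B,C) = (k + 1, k + 3, 1).
Solve (k + 1)·f(k+1) − (k + 2)·f(k) = 1.
From deg A=1, deg B=1, deg C=0: d=1.
Solve for f: f(k) = k (degree 1 ≤ 1).
Certificate R = B(k−1)f/C = k*(k + 2) gives s_k = k/(k + 1).
s_(k+1) − s_k = 1/(k**2 + 3*k + 2) = t_k.

s_k = \frac{k}{k + 1}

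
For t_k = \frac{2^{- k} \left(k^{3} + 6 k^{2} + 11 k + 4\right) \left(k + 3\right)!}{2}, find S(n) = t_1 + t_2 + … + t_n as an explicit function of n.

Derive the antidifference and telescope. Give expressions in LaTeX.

S(n) = 12 + \frac{2^{- n} n^{2} \left(n + 4\right)!}{2} + 2 \cdot 2^{- n} n \left(n + 4\right)! - \frac{2^{- n} \left(n + 4\right)!}{2}

Compute t_(k+1)/t_k: get (k**4 + 13*k**3 + 62*k**2 + 126*k + 88)/(2*(k**3 + 6*k**2 + 11*k + 4)).
Gosper form: A/B · C(k+1)/C(k) with A=k/2 + 2, B=1, C=k**3 + 6*k**2 + 11*k + 4.
Solve (k/2 + 2)·f(k+1) − (1)·f(k) = k**3 + 6*k**2 + 11*k + 4.
deg f ≤ 2 (via 1,0,3).
Solving with deg f ≤ 2: f(k) = 2*(k**2 + 2*k - 4).
Get s_k = R·t_k = (k**2 + 2*k - 4)*factorial(k + 3)/2**k with R(k) = B(k−1)f(k)/C(k) = 2*(k**2 + 2*k - 4)/(k**3 + 6*k**2 + 11*k + 4).
Verify: (k**3 + 6*k**2 + 11*k + 4)*factorial(k + 3)/(2*2**k) matches t_k.
Evaluate: s_(n+1) = 2**(-n - 1)*(n**2 + 4*n - 1)*factorial(n + 4); subtract s_(1) = -12 ⇒ S(n) = 12 + n**2*factorial(n + 4)/(2*2**n) + 2*n*factorial(n + 4)/2**n - factorial(n + 4)/(2*2**n).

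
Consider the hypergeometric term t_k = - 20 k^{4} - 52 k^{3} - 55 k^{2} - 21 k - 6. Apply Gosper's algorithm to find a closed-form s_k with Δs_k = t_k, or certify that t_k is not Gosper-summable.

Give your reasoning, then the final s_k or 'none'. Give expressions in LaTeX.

s_k = k \left(- 4 k^{4} - 3 k^{3} + k^{2} + 4 k - 4\right)

t_(k+1)/t_k = (20*k**4 + 132*k**3 + 331*k**2 + 367*k + 154)/(20*k**4 + 52*k**3 + 55*k**2 + 21*k + 6).
A = 1, B = 1, C = k**4 + 13*k**3/5 + 11*k**2/4 + 21*k/20 + 3/10.
Solve (1)·f(k+1) − (1)·f(k) = k**4 + 13*k**3/5 + 11*k**2/4 + 21*k/20 + 3/10.
Degrees (0,0,4) ⇒ d ≤ 5.
Match coefficients ⇒ f(k) = k*(4*k**4 + 3*k**3 - k**2 - 4*k + 4)/20.
Get s_k = R·t_k = k*(-4*k**4 - 3*k**3 + k**2 + 4*k - 4) with R(k) = B(k−1)f(k)/C(k) = k*(4*k**4 + 3*k**3 - k**2 - 4*k + 4)/(20*k**4 + 52*k**3 + 55*k**2 + 21*k + 6).
s_(k+1) − s_k = -20*k**4 - 52*k**3 - 55*k**2 - 21*k - 6 = t_k.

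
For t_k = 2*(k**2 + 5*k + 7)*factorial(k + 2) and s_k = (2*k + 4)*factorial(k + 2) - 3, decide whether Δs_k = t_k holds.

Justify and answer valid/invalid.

s_(k+1) = (2*k + 6)*factorial(k + 3) - 3
s_(k+1) − s_k = 2*(k**2 + 5*k + 7)*factorial(k + 2)
(s_(k+1) − s_k) − t_k = 0

Valid: the claim telescopes to t_k.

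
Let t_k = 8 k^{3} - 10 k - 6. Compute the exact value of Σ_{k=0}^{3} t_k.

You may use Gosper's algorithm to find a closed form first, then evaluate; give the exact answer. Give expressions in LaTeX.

Σ = 204

r(k) = (5*k - 4*(k + 1)**3 + 8)/(-4*k**3 + 5*k + 3) after simplifying.
So A=1 and B=1, with C=k**3 - 5*k/4 - 3/4.
Set up (1)·f(k+1) − (1)·f(k) − (k**3 - 5*k/4 - 3/4) = 0.
Degrees (0,0,3) ⇒ d ≤ 4.
Solve for f: f(k) = k*(2*k**3 - 4*k**2 - 3*k - 1)/8 (degree 4 ≤ 4).
R(k) = B(k−1)·f(k)/C(k) = k*(2*k**3 - 4*k**2 - 3*k - 1)/(2*(4*k**3 - 5*k - 3)); s_k = R·t_k = k*(2*k**3 - 4*k**2 - 3*k - 1).
Δs = 8*k**3 - 10*k - 6, as required.
Σ_(k=0)^(3) t_k = s_(4) − s_(0) = 204 − (0) = 204.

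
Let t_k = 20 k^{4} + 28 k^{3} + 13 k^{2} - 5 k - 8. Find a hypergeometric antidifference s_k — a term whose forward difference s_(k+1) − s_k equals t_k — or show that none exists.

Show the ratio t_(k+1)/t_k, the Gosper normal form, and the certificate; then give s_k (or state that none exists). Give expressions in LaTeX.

r(k) = (20*k**4 + 108*k**3 + 217*k**2 + 185*k + 48)/(20*k**4 + 28*k**3 + 13*k**2 - 5*k - 8) after simplifying.
So A=1 and B=1, with C=k**4 + 7*k**3/5 + 13*k**2/20 - k/4 - 2/5.
f must satisfy (1)·f(k+1) − (1)·f(k) = k**4 + 7*k**3/5 + 13*k**2/20 - k/4 - 2/5.
Degrees (0,0,4) ⇒ d ≤ 5.
Coefficient equations give f(k) = k*(4*k**4 - 3*k**3 - 3*k**2 - 2*k - 4)/20.
Certificate R = B(k−1)f/C = k*(4*k**4 - 3*k**3 - 3*k**2 - 2*k - 4)/(20*k**4 + 28*k**3 + 13*k**2 - 5*k - 8) gives s_k = k*(4*k**4 - 3*k**3 - 3*k**2 - 2*k - 4).
Check: Δs_k = 20*k**4 + 28*k**3 + 13*k**2 - 5*k - 8. ✓

s_k = k \left(4 k^{4} - 3 k^{3} - 3 k^{2} - 2 k - 4\right)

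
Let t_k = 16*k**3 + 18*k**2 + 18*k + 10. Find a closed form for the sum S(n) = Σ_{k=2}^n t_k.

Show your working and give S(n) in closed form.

S(n) = 4*n**4 + 14*n**3 + 22*n**2 + 22*n - 62

The ratio is (8*k**3 + 33*k**2 + 51*k + 31)/(8*k**3 + 9*k**2 + 9*k + 5).
Take A(k)=1, B(k)=1, C(k)=k**3 + 9*k**2/8 + 9*k/8 + 5/8.
Set up (1)·f(k+1) − (1)·f(k) − (k**3 + 9*k**2/8 + 9*k/8 + 5/8) = 0.
From deg A=0, deg B=0, deg C=3: d=4.
A polynomial solution: f(k) = k*(2*k**3 - k**2 + 2*k + 2)/8.
So s_k = (B(k−1)f/C)·t_k = (k*(2*k**3 - k**2 + 2*k + 2)/(8*k**3 + 9*k**2 + 9*k + 5))·t_k = 2*k*(2*k**3 - k**2 + 2*k + 2).
Δs = 16*k**3 + 18*k**2 + 18*k + 10, as required.
s_(n+1) = 4*n**4 + 14*n**3 + 22*n**2 + 22*n + 10 and s_(2) = 72, so S(n) = 4*n**4 + 14*n**3 + 22*n**2 + 22*n - 62.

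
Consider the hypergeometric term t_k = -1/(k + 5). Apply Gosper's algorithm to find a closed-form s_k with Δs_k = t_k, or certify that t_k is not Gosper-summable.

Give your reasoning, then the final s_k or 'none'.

none (Gosper's algorithm certifies no s_k)

Step 1: r(k) = (k + 5)/(k + 6).
So A=k + 5 and B=k + 6, with C=1.
f must satisfy (k + 5)·f(k+1) − (k + 5)·f(k) = 1.
deg f ≤ 0 (via 1,1,0).
Generic f = c0 gives residual -1; -1 = 0 cannot hold, so t_k is not Gosper-summable.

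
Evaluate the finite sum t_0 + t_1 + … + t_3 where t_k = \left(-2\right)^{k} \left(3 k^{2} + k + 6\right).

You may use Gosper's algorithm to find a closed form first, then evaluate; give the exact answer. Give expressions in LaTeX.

Σ = -222

The ratio is 2*(-3*k**2 - 7*k - 10)/(3*k**2 + k + 6).
A = -2, B = 1, C = k**2 + k/3 + 2.
Set up (-2)·f(k+1) − (1)·f(k) − (k**2 + k/3 + 2) = 0.
Bound: deg f ≤ 2.
Solve for f: f(k) = -(k**2 - k + 2)/3 (degree 2 ≤ 2).
So s_k = (B(k−1)f/C)·t_k = (-(k**2 - k + 2)/(3*k**2 + k + 6))·t_k = (-2)**k*(-k**2 + k - 2).
Check: Δs_k = (-2)**k*(3*k**2 + k + 6). ✓
Sum = s_(4) − s_(0); s_(4) = -224, s_(0) = -2 ⇒ -222.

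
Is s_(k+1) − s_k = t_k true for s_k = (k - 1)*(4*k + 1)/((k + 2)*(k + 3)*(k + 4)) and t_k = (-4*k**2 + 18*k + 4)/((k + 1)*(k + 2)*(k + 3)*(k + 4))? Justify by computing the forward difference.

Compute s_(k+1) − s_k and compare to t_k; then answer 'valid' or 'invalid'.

Invalid: residual 3*(8*k**2 - 21*k - 5)/(k**5 + 15*k**4 + 85*k**3 + 225*k**2 + 274*k + 120) ≠ 0.

s_(k+1) = k*(4*k + 5)/((k + 3)*(k + 4)*(k + 5))
s_(k+1) − s_k = (-4*k**2 + 26*k + 5)/(k**4 + 14*k**3 + 71*k**2 + 154*k + 120)
(s_(k+1) − s_k) − t_k = 3*(8*k**2 - 21*k - 5)/(k**5 + 15*k**4 + 85*k**3 + 225*k**2 + 274*k + 120)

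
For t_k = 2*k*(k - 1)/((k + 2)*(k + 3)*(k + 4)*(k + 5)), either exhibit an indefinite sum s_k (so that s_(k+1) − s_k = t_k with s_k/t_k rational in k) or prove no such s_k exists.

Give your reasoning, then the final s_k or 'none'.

Ratio r(k) = (k + 1)*(k + 2)/((k - 1)*(k + 6)).
Gosper form: A/B · C(k+1)/C(k) with A=k + 2, B=k + 6, C=k**2 - k.
f must satisfy (k + 2)·f(k+1) − (k + 5)·f(k) = k**2 - k.
deg f ≤ 3 (via 1,1,2).
Match coefficients ⇒ f(k) = k*(k - 2)*(k - 1)/12.
Certificate R = B(k−1)f/C = (k - 2)*(k + 5)/12 gives s_k = k*(k**2 - 3*k + 2)/(6*(k + 2)*(k + 3)*(k + 4)).
s_(k+1) − s_k = 2*k*(k - 1)/(k**4 + 14*k**3 + 71*k**2 + 154*k + 120) = t_k.

s_k = k*(k**2 - 3*k + 2)/(6*(k + 2)*(k + 3)*(k + 4))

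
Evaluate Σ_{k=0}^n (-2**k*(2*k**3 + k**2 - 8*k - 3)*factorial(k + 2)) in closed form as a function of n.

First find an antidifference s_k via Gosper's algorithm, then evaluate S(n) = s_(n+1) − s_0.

S(n) = -2*2**n*n**2*factorial(n + 3) + 4*2**n*n*factorial(n + 3) + 6

Ratio r(k) = 2*(2*k**4 + 13*k**3 + 21*k**2 - 8*k - 24)/(2*k**3 + k**2 - 8*k - 3).
Take A(k)=2*k + 6, B(k)=1, C(k)=k**3 + k**2/2 - 4*k - 3/2.
Set up (2*k + 6)·f(k+1) − (1)·f(k) − (k**3 + k**2/2 - 4*k - 3/2) = 0.
From deg A=1, deg B=0, deg C=3: d=2.
Solve for f: f(k) = (k - 3)*(k - 1)/2 (degree 2 ≤ 2).
R(k) = B(k−1)·f(k)/C(k) = (k - 3)*(k - 1)/(2*k**3 + k**2 - 8*k - 3); s_k = R·t_k = -2**k*(k - 3)*(k - 1)*factorial(k + 2).
Verify: -2**k*(2*k**3 + k**2 - 8*k - 3)*factorial(k + 2) matches t_k.
Telescope: S(n) = s_(n+1) − s_(0) = -2**(n + 1)*n*(n - 2)*factorial(n + 3) − (-6) = -2*2**n*n**2*factorial(n + 3) + 4*2**n*n*factorial(n + 3) + 6.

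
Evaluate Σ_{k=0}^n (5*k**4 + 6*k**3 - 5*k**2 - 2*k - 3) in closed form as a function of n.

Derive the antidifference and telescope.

t_(k+1)/t_k = (5*k**4 + 26*k**3 + 43*k**2 + 26*k + 1)/(5*k**4 + 6*k**3 - 5*k**2 - 2*k - 3).
Gosper form: A/B · C(k+1)/C(k) with A=1, B=1, C=k**4 + 6*k**3/5 - k**2 - 2*k/5 - 3/5.
Key eq: (1)·f(k+1) = (1)·f(k) + (k**4 + 6*k**3/5 - k**2 - 2*k/5 - 3/5).
Bound: deg f ≤ 5.
A polynomial solution: f(k) = k*(k**4 - k**3 - 3*k**2 + 3*k - 3)/5.
Get s_k = R·t_k = k*(k**4 - k**3 - 3*k**2 + 3*k - 3) with R(k) = B(k−1)f(k)/C(k) = k*(k**4 - k**3 - 3*k**2 + 3*k - 3)/(5*k**4 + 6*k**3 - 5*k**2 - 2*k - 3).
Check: Δs_k = 5*k**4 + 6*k**3 - 5*k**2 - 2*k - 3. ✓
Telescope: S(n) = s_(n+1) − s_(0) = n**5 + 4*n**4 + 3*n**3 - 2*n**2 - 5*n - 3 − (0) = n**5 + 4*n**4 + 3*n**3 - 2*n**2 - 5*n - 3.

S(n) = n**5 + 4*n**4 + 3*n**3 - 2*n**2 - 5*n - 3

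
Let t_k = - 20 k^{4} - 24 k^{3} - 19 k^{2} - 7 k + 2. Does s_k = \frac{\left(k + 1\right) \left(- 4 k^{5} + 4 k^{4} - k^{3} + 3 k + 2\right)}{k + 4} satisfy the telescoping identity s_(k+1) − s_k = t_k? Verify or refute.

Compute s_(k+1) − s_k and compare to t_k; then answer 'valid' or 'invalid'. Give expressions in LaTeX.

Invalid: residual \frac{3 \left(16 k^{5} + 108 k^{4} + 114 k^{3} + 83 k^{2} + 29 k - 6\right)}{k^{2} + 9 k + 20} ≠ 0.

s_(k+1) = (k + 2)*(3*k - 4*(k + 1)**5 + 4*(k + 1)**4 - (k + 1)**3 + 5)/(k + 5)
s_(k+1) − s_k = (-20*k**6 - 156*k**5 - 311*k**4 - 316*k**3 - 192*k**2 - 35*k + 22)/(k**2 + 9*k + 20)
(s_(k+1) − s_k) − t_k = 3*(16*k**5 + 108*k**4 + 114*k**3 + 83*k**2 + 29*k - 6)/(k**2 + 9*k + 20)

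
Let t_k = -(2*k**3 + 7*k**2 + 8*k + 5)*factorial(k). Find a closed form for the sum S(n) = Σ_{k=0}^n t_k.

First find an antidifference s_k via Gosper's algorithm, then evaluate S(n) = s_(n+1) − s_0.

S(n) = -2*n**3*factorial(n) - 9*n**2*factorial(n) - 11*n*factorial(n) - 4*factorial(n) - 1

Step 1: r(k) = (2*k**4 + 15*k**3 + 41*k**2 + 50*k + 22)/(2*k**3 + 7*k**2 + 8*k + 5).
So A=k + 1 and B=1, with C=k**3 + 7*k**2/2 + 4*k + 5/2.
Need (k + 1)·f(k+1) − (1)·f(k) = k**3 + 7*k**2/2 + 4*k + 5/2.
From deg A=1, deg B=0, deg C=3: d=2.
Coefficient equations give f(k) = (2*k**2 + 3*k - 1)/2.
Get s_k = R·t_k = -(2*k**2 + 3*k - 1)*factorial(k) with R(k) = B(k−1)f(k)/C(k) = (2*k**2 + 3*k - 1)/(2*k**3 + 7*k**2 + 8*k + 5).
Check: Δs_k = -(2*k**3 + 7*k**2 + 8*k + 5)*factorial(k). ✓
Evaluate: s_(n+1) = -(2*n**2 + 7*n + 4)*factorial(n + 1); subtract s_(0) = 1 ⇒ S(n) = -2*n**3*factorial(n) - 9*n**2*factorial(n) - 11*n*factorial(n) - 4*factorial(n) - 1.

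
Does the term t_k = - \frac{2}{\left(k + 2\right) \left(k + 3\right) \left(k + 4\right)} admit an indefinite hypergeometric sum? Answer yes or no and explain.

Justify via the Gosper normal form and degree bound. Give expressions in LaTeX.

The ratio is (k + 2)/(k + 5).
So A=k + 2 and B=k + 5, with C=1.
Need (k + 2)·f(k+1) − (k + 4)·f(k) = 1.
d = 2 from the (1,1,0) case.
Match coefficients ⇒ f(k) = k*(k + 5)/12.
So s_k = (B(k−1)f/C)·t_k = (k*(k + 4)*(k + 5)/12)·t_k = k*(-k - 5)/(6*(k + 2)*(k + 3)).
Δs = -2/(k**3 + 9*k**2 + 26*k + 24), as required.

Yes. s_k = \frac{k \left(- k - 5\right)}{6 \left(k + 2\right) \left(k + 3\right)}.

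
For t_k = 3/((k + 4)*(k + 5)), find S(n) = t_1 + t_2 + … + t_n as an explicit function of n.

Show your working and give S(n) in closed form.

S(n) = 3*n/(5*(n + 5))

t_(k+1)/t_k = (k + 4)/(k + 6).
So A=k + 4 and B=k + 6, with C=1.
Need (k + 4)·f(k+1) − (k + 5)·f(k) = 1.
d = 1 from the (1,1,0) case.
A polynomial solution: f(k) = k/4.
R(k) = B(k−1)·f(k)/C(k) = k*(k + 5)/4; s_k = R·t_k = 3*k/(4*(k + 4)).
Verify: 3/(k**2 + 9*k + 20) matches t_k.
Telescope: S(n) = s_(n+1) − s_(1) = 3*(n + 1)/(4*(n + 5)) − (3/20) = 3*n/(5*(n + 5)).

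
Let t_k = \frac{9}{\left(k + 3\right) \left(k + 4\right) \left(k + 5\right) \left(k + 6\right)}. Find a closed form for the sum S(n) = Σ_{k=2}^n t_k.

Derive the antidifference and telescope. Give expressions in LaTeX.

The ratio is (k + 3)/(k + 7).
So A=k + 3 and B=k + 7, with C=1.
Solve (k + 3)·f(k+1) − (k + 6)·f(k) = 1.
Degrees (1,1,0) ⇒ d ≤ 3.
A polynomial solution: f(k) = k*(k**2 + 12*k + 47)/180.
Then R = B(k−1)f/C = k*(k + 6)*(k**2 + 12*k + 47)/180, so s_k = R(k)·t_k = k*(k**2 + 12*k + 47)/(20*(k + 3)*(k + 4)*(k + 5)).
Verify: 9/(k**4 + 18*k**3 + 119*k**2 + 342*k + 360) matches t_k.
s_(n+1) = (n**3 + 15*n**2 + 74*n + 60)/(20*(n**3 + 15*n**2 + 74*n + 120)) and s_(2) = 1/28, so S(n) = (n**3 + 15*n**2 + 74*n - 90)/(70*(n**3 + 15*n**2 + 74*n + 120)).

S(n) = \frac{n^{3} + 15 n^{2} + 74 n - 90}{70 \left(n^{3} + 15 n^{2} + 74 n + 120\right)}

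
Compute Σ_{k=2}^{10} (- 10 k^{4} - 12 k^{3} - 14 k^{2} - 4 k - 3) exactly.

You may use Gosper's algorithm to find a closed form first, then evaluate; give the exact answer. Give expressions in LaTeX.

Σ = -295227

Step 1: r(k) = (10*k**4 + 52*k**3 + 110*k**2 + 108*k + 43)/(10*k**4 + 12*k**3 + 14*k**2 + 4*k + 3).
A = 1, B = 1, C = k**4 + 6*k**3/5 + 7*k**2/5 + 2*k/5 + 3/10.
Need (1)·f(k+1) − (1)·f(k) = k**4 + 6*k**3/5 + 7*k**2/5 + 2*k/5 + 3/10.
Degrees (0,0,4) ⇒ d ≤ 5.
Coefficient equations give f(k) = k*(2*k**4 - 2*k**3 + 2*k**2 - 2*k + 3)/10.
Get s_k = R·t_k = k*(-2*k**4 + 2*k**3 - 2*k**2 + 2*k - 3) with R(k) = B(k−1)f(k)/C(k) = k*(2*k**4 - 2*k**3 + 2*k**2 - 2*k + 3)/(10*k**4 + 12*k**3 + 14*k**2 + 4*k + 3).
Check: Δs_k = -10*k**4 - 12*k**3 - 14*k**2 - 4*k - 3. ✓
Σ_(k=2)^(10) t_k = s_(11) − s_(2) = -295273 − (-46) = -295227.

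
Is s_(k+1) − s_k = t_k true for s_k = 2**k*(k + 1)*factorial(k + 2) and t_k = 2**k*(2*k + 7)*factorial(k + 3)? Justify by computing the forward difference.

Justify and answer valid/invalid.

s_(k+1) = 2**(k + 1)*(k + 2)*factorial(k + 3)
s_(k+1) − s_k = 2**k*(2*k**2 + 9*k + 11)*factorial(k + 2)
(s_(k+1) − s_k) − t_k = -2**(k + 1)*(2*k + 5)*factorial(k + 2)

Invalid: residual -2**(k + 1)*(2*k + 5)*factorial(k + 2) ≠ 0.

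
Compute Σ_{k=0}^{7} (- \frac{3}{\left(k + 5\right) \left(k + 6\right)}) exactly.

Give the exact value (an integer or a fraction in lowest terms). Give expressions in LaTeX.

Σ = -24/65

Ratio r(k) = (k + 5)/(k + 7).
Gosper form: A/B · C(k+1)/C(k) with A=k + 5, B=k + 7, C=1.
Need (k + 5)·f(k+1) − (k + 6)·f(k) = 1.
From deg A=1, deg B=1, deg C=0: d=1.
Coefficient equations give f(k) = k/5.
So s_k = (B(k−1)f/C)·t_k = (k*(k + 6)/5)·t_k = -3*k/(5*k + 25).
s_(k+1) − s_k = -3/(k**2 + 11*k + 30) = t_k.
Sum = s_(8) − s_(0); s_(8) = -24/65, s_(0) = 0 ⇒ -24/65.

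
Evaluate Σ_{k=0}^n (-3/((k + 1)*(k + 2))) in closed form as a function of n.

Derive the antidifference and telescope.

Ratio r(k) = (k + 1)/(k + 3).
Factor: A=k + 1; B=k + 3; C=1.
Solve (k + 1)·f(k+1) − (k + 2)·f(k) = 1.
Bound: deg f ≤ 1.
Solve for f: f(k) = k (degree 1 ≤ 1).
Get s_k = R·t_k = -3*k/(k + 1) with R(k) = B(k−1)f(k)/C(k) = k*(k + 2).
Check: Δs_k = -3/(k**2 + 3*k + 2). ✓
Σ_(k=0)^n t_k = s_(n+1) − s_(0) = (3*(-n - 1)/(n + 2)) − (0), i.e. 3*(-n - 1)/(n + 2).

S(n) = 3*(-n - 1)/(n + 2)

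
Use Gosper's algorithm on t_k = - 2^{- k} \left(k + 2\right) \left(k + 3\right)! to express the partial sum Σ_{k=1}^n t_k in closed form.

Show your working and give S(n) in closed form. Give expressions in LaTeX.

The ratio is (k + 3)*(k + 4)/(2*(k + 2)).
Gosper form: A/B · C(k+1)/C(k) with A=k/2 + 2, B=1, C=k + 2.
f must satisfy (k/2 + 2)·f(k+1) − (1)·f(k) = k + 2.
d = 0 from the (1,0,1) case.
Coefficient equations give f(k) = 2.
So s_k = (B(k−1)f/C)·t_k = (2/(k + 2))·t_k = -2**(1 - k)*factorial(k + 3).
Δs = -(k + 2)*factorial(k + 3)/2**k, as required.
Evaluate: s_(n+1) = -factorial(n + 4)/2**n; subtract s_(1) = -24 ⇒ S(n) = 24 - factorial(n + 4)/2**n.

S(n) = 24 - 2^{- n} \left(n + 4\right)!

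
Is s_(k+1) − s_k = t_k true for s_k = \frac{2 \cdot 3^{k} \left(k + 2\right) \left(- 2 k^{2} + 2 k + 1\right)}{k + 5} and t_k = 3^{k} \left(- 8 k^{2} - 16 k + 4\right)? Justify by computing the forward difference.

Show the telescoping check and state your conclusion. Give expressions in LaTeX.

Invalid: residual \frac{3^{k + 1} \left(8 k^{3} + 52 k^{2} + 80 k - 18\right)}{k^{2} + 11 k + 30} ≠ 0.

s_(k+1) = 6*3**k*(k + 3)*(2*k - 2*(k + 1)**2 + 3)/(k + 6)
s_(k+1) − s_k = 3**k*(-8*k**4 - 80*k**3 - 256*k**2 - 196*k + 66)/(k**2 + 11*k + 30)
(s_(k+1) − s_k) − t_k = 3**(k + 1)*(8*k**3 + 52*k**2 + 80*k - 18)/(k**2 + 11*k + 30)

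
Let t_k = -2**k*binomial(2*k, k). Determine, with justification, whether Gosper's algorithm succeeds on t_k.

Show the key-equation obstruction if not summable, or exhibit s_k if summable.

Compute t_(k+1)/t_k: get 4*(2*k + 1)/(k + 1).
Factor: A=8*k + 4; B=k + 1; C=1.
Key eq: (8*k + 4)·f(k+1) = (k)·f(k) + (1).
d = -1 from the (1,1,0) case.
d = -1 < 0 ⇒ no nonzero polynomial f; not summable.

No — negative degree bound, so no certificate f.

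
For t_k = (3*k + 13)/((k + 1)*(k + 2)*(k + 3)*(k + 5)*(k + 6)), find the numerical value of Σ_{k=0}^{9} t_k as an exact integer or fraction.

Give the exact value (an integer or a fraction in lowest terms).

Step 1: r(k) = (k + 1)*(k + 5)*(3*k + 16)/((k + 4)*(k + 7)*(3*k + 13)).
A = k + 1, B = k + 7, C = k**2 + 25*k/3 + 52/3.
Set up (k + 1)·f(k+1) − (k + 6)·f(k) − (k**2 + 25*k/3 + 52/3) = 0.
deg f ≤ 5 (via 1,1,2).
Coefficient equations give f(k) = k*(k + 3)*(k + 4)*(k**2 + 8*k + 17)/30.
Then R = B(k−1)f/C = k*(k + 3)*(k + 6)*(k**2 + 8*k + 17)/(10*(3*k + 13)), so s_k = R(k)·t_k = k*(k**2 + 8*k + 17)/(10*(k**3 + 8*k**2 + 17*k + 10)).
s_(k+1) − s_k = (3*k + 13)/(k**5 + 17*k**4 + 107*k**3 + 307*k**2 + 396*k + 180) = t_k.
Σ_(k=0)^(9) t_k = s_(10) − s_(0) = 197/1980 − (0) = 197/1980.

Σ = 197/1980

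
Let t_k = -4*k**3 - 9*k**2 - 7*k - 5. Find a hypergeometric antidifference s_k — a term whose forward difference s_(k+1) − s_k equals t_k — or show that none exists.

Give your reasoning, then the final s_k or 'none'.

s_k = k*(-k**3 - k**2 - 3)

Step 1: r(k) = (4*k**3 + 21*k**2 + 37*k + 25)/(4*k**3 + 9*k**2 + 7*k + 5).
Take A(k)=1, B(k)=1, C(k)=k**3 + 9*k**2/4 + 7*k/4 + 5/4.
Key eq: (1)·f(k+1) = (1)·f(k) + (k**3 + 9*k**2/4 + 7*k/4 + 5/4).
Degrees (0,0,3) ⇒ d ≤ 4.
Match coefficients ⇒ f(k) = k*(k**3 + k**2 + 3)/4.
Then R = B(k−1)f/C = k*(k**3 + k**2 + 3)/(4*k**3 + 9*k**2 + 7*k + 5), so s_k = R(k)·t_k = k*(-k**3 - k**2 - 3).
s_(k+1) − s_k = -4*k**3 - 9*k**2 - 7*k - 5 = t_k.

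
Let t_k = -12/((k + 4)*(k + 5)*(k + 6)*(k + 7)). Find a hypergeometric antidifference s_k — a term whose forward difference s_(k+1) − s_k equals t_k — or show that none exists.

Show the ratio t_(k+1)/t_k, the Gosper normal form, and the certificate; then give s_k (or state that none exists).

The ratio is (k + 4)/(k + 8).
Normal form (A,B,C) = (k + 4, k + 8, 1).
Solve (k + 4)·f(k+1) − (k + 7)·f(k) = 1.
deg f ≤ 3 (via 1,1,0).
Match coefficients ⇒ f(k) = k*(k**2 + 15*k + 74)/360.
Get s_k = R·t_k = k*(-k**2 - 15*k - 74)/(30*(k + 4)*(k + 5)*(k + 6)) with R(k) = B(k−1)f(k)/C(k) = k*(k + 7)*(k**2 + 15*k + 74)/360.
s_(k+1) − s_k = -12/(k**4 + 22*k**3 + 179*k**2 + 638*k + 840) = t_k.

s_k = k*(-k**2 - 15*k - 74)/(30*(k + 4)*(k + 5)*(k + 6))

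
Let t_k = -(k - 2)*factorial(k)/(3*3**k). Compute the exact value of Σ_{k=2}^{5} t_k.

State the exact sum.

Step 1: r(k) = (k**2 - 1)/(3*(k - 2)).
Factor: A=k/3 + 1/3; B=1; C=k - 2.
Solve (k/3 + 1/3)·f(k+1) − (1)·f(k) = k - 2.
Bound: deg f ≤ 0.
Solving with deg f ≤ 0: f(k) = 3.
Get s_k = R·t_k = -factorial(k)/3**k with R(k) = B(k−1)f(k)/C(k) = 3/(k - 2).
s_(k+1) − s_k = -(k - 2)*factorial(k)/(3*3**k) = t_k.
Telescoping: Σ = s_(6) − s_(2) = -80/81 − (-2/9) = -62/81.

Σ = -62/81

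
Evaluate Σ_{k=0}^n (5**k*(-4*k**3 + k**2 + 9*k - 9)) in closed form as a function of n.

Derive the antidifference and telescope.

S(n) = -5*5**n*n**3 + 5*5**n*n**2 + 5*5**n*n - 10*5**n + 1

Step 1: r(k) = 5*(4*k**3 + 11*k**2 + k + 3)/(4*k**3 - k**2 - 9*k + 9).
Take A(k)=5, B(k)=1, C(k)=k**3 - k**2/4 - 9*k/4 + 9/4.
Set up (5)·f(k+1) − (1)·f(k) − (k**3 - k**2/4 - 9*k/4 + 9/4) = 0.
From deg A=0, deg B=0, deg C=3: d=3.
A polynomial solution: f(k) = (k**3 - 4*k**2 + 4*k + 1)/4.
R(k) = B(k−1)·f(k)/C(k) = (k**3 - 4*k**2 + 4*k + 1)/(4*k**3 - k**2 - 9*k + 9); s_k = R·t_k = 5**k*(-k**3 + 4*k**2 - 4*k - 1).
s_(k+1) − s_k = 5**k*(-4*k**3 + k**2 + 9*k - 9) = t_k.
Σ_(k=0)^n t_k = s_(n+1) − s_(0) = (5**(n + 1)*(-n**3 + n**2 + n - 2)) − (-1), i.e. -5*5**n*n**3 + 5*5**n*n**2 + 5*5**n*n - 10*5**n + 1.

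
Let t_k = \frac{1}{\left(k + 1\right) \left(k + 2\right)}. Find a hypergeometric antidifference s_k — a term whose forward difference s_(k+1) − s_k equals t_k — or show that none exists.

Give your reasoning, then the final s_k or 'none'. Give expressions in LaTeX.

s_k = \frac{k}{k + 1}

Ratio r(k) = (k + 1)/(k + 3).
Take A(k)=k + 1, B(k)=k + 3, C(k)=1.
f must satisfy (k + 1)·f(k+1) − (k + 2)·f(k) = 1.
d = 1 from the (1,1,0) case.
Solving with deg f ≤ 1: f(k) = k.
R(k) = B(k−1)·f(k)/C(k) = k*(k + 2); s_k = R·t_k = k/(k + 1).
Δs = 1/(k**2 + 3*k + 2), as required.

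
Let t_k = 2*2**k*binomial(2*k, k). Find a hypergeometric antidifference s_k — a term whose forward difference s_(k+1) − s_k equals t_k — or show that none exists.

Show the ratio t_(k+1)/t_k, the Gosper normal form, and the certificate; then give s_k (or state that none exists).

none — t_k is not Gosper-summable

The ratio is 4*(2*k + 1)/(k + 1).
A = 8*k + 4, B = k + 1, C = 1.
Solve (8*k + 4)·f(k+1) − (k)·f(k) = 1.
d = -1 from the (1,1,0) case.
Negative degree bound (-1): no f exists, t_k not Gosper-summable.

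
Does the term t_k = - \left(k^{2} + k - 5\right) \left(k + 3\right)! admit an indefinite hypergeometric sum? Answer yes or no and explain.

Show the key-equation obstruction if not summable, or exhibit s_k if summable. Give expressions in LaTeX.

The ratio is (k + 4)*(k + (k + 1)**2 - 4)/(k**2 + k - 5).
Take A(k)=k + 4, B(k)=1, C(k)=k**2 + k - 5.
Need (k + 4)·f(k+1) − (1)·f(k) = k**2 + k - 5.
deg f ≤ 1 (via 1,0,2).
Match coefficients ⇒ f(k) = k - 3.
Get s_k = R·t_k = -(k - 3)*factorial(k + 3) with R(k) = B(k−1)f(k)/C(k) = (k - 3)/(k**2 + k - 5).
s_(k+1) − s_k = -(k**2 + k - 5)*factorial(k + 3) = t_k.

Yes. s_k = - \left(k - 3\right) \left(k + 3\right)!.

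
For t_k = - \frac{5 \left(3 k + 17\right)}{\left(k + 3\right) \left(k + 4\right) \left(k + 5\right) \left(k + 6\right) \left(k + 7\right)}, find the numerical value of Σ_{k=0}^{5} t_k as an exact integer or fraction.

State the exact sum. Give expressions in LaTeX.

Σ = -7/108

r(k) = (k + 3)*(3*k + 20)/((k + 8)*(3*k + 17)) after simplifying.
Gosper form: A/B · C(k+1)/C(k) with A=k + 3, B=k + 8, C=k + 17/3.
Need (k + 3)·f(k+1) − (k + 7)·f(k) = k + 17/3.
d = 4 from the (1,1,1) case.
Solving with deg f ≤ 4: f(k) = k*(k + 5)*(k**2 + 13*k + 54)/216.
Certificate R = B(k−1)f/C = k*(k + 5)*(k + 7)*(k**2 + 13*k + 54)/(72*(3*k + 17)) gives s_k = 5*k*(-k**2 - 13*k - 54)/(72*(k**3 + 13*k**2 + 54*k + 72)).
Verify: 5*(-3*k - 17)/(k**5 + 25*k**4 + 245*k**3 + 1175*k**2 + 2754*k + 2520) matches t_k.
Telescoping: Σ = s_(6) − s_(0) = -7/108 − (0) = -7/108.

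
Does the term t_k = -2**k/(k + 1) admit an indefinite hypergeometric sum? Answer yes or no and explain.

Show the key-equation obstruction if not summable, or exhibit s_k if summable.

No — t_k has no hypergeometric antidifference.

Step 1: r(k) = 2*(k + 1)/(k + 2).
Normal form (A,B,C) = (2*k + 2, k + 2, 1).
Set up (2*k + 2)·f(k+1) − (k + 1)·f(k) − (1) = 0.
deg f ≤ -1 (via 1,1,0).
deg f ≤ -1 is impossible — no certificate.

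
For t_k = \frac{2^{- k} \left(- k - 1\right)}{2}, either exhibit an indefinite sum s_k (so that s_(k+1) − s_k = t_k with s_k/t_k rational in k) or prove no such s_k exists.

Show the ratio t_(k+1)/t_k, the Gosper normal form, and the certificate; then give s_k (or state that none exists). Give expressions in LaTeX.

t_(k+1)/t_k = (k + 2)/(2*(k + 1)).
So A=1/2 and B=1, with C=k + 1.
Key eq: (1/2)·f(k+1) = (1)·f(k) + (k + 1).
deg f ≤ 1 (via 0,0,1).
Solving with deg f ≤ 1: f(k) = -2*(k + 2).
R(k) = B(k−1)·f(k)/C(k) = -2*(k + 2)/(k + 1); s_k = R·t_k = (k + 2)/2**k.
s_(k+1) − s_k = (-k - 1)/(2*2**k) = t_k.

s_k = 2^{- k} \left(k + 2\right)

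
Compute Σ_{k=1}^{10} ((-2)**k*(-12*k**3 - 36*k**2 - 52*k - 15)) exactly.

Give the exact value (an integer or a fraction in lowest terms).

r(k) = 2*(-12*k**3 - 72*k**2 - 160*k - 115)/(12*k**3 + 36*k**2 + 52*k + 15) after simplifying.
Gosper form: A/B · C(k+1)/C(k) with A=-2, B=1, C=k**3 + 3*k**2 + 13*k/3 + 5/4.
Solve (-2)·f(k+1) − (1)·f(k) = k**3 + 3*k**2 + 13*k/3 + 5/4.
Bound: deg f ≤ 3.
Match coefficients ⇒ f(k) = -(4*k**3 + 4*k**2 + 4*k - 3)/12.
So s_k = (B(k−1)f/C)·t_k = (-(4*k**3 + 4*k**2 + 4*k - 3)/(12*k**3 + 36*k**2 + 52*k + 15))·t_k = (-2)**k*(4*k**3 + 4*k**2 + 4*k - 3).
s_(k+1) − s_k = (-2)**k*(-12*k**3 - 36*k**2 - 52*k - 15) = t_k.
Telescoping: Σ = s_(11) − s_(1) = -11978752 − (-18) = -11978734.

Σ = -11978734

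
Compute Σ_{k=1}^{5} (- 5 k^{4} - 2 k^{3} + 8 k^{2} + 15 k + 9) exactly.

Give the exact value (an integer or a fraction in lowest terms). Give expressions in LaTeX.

Ratio r(k) = (5*k**4 + 22*k**3 + 28*k**2 - 5*k - 25)/(5*k**4 + 2*k**3 - 8*k**2 - 15*k - 9).
Gosper form: A/B · C(k+1)/C(k) with A=1, B=1, C=k**4 + 2*k**3/5 - 8*k**2/5 - 3*k - 9/5.
Need (1)·f(k+1) − (1)·f(k) = k**4 + 2*k**3/5 - 8*k**2/5 - 3*k - 9/5.
d = 5 from the (0,0,4) case.
Coefficient equations give f(k) = k*(k**4 - 2*k**3 - 2*k**2 - 3*k - 3)/5.
Get s_k = R·t_k = k*(-k**4 + 2*k**3 + 2*k**2 + 3*k + 3) with R(k) = B(k−1)f(k)/C(k) = k*(k**4 - 2*k**3 - 2*k**2 - 3*k - 3)/(5*k**4 + 2*k**3 - 8*k**2 - 15*k - 9).
Verify: -5*k**4 - 2*k**3 + 8*k**2 + 15*k + 9 matches t_k.
Sum = s_(6) − s_(1); s_(6) = -4626, s_(1) = 9 ⇒ -4635.

Σ = -4635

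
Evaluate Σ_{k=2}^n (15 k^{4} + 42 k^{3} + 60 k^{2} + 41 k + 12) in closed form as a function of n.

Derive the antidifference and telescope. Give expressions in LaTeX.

S(n) = 3 n^{5} + 18 n^{4} + 46 n^{3} + 61 n^{2} + 42 n - 170

The ratio is (15*k**4 + 102*k**3 + 276*k**2 + 347*k + 170)/(15*k**4 + 42*k**3 + 60*k**2 + 41*k + 12).
So A=1 and B=1, with C=k**4 + 14*k**3/5 + 4*k**2 + 41*k/15 + 4/5.
Key eq: (1)·f(k+1) = (1)·f(k) + (k**4 + 14*k**3/5 + 4*k**2 + 41*k/15 + 4/5).
Degrees (0,0,4) ⇒ d ≤ 5.
Solve for f: f(k) = k*(3*k**2 + 1)*(k**2 + k + 1)/15 (degree 5 ≤ 5).
Certificate R = B(k−1)f/C = k*(3*k**2 + 1)*(k**2 + k + 1)/(15*k**4 + 42*k**3 + 60*k**2 + 41*k + 12) gives s_k = k*(3*k**4 + 3*k**3 + 4*k**2 + k + 1).
Check: Δs_k = 15*k**4 + 42*k**3 + 60*k**2 + 41*k + 12. ✓
Telescope: S(n) = s_(n+1) − s_(2) = 3*n**5 + 18*n**4 + 46*n**3 + 61*n**2 + 42*n + 12 − (182) = 3*n**5 + 18*n**4 + 46*n**3 + 61*n**2 + 42*n - 170.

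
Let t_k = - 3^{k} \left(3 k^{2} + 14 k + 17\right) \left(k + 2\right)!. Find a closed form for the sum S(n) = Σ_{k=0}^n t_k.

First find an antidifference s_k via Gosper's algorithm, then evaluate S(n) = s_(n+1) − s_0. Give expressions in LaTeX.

t_(k+1)/t_k = 3*(3*k**3 + 29*k**2 + 94*k + 102)/(3*k**2 + 14*k + 17).
Gosper form: A/B · C(k+1)/C(k) with A=3*k + 9, B=1, C=k**2 + 14*k/3 + 17/3.
Need (3*k + 9)·f(k+1) − (1)·f(k) = k**2 + 14*k/3 + 17/3.
From deg A=1, deg B=0, deg C=2: d=1.
Solving with deg f ≤ 1: f(k) = (k + 1)/3.
Get s_k = R·t_k = -3**k*(k + 1)*factorial(k + 2) with R(k) = B(k−1)f(k)/C(k) = (k + 1)/(3*k**2 + 14*k + 17).
Verify: -3**k*(3*k**2 + 14*k + 17)*factorial(k + 2) matches t_k.
Evaluate: s_(n+1) = -3**(n + 1)*(n + 2)*factorial(n + 3); subtract s_(0) = -2 ⇒ S(n) = -3*3**n*n*factorial(n + 3) - 6*3**n*factorial(n + 3) + 2.

S(n) = - 3 \cdot 3^{n} n \left(n + 3\right)! - 6 \cdot 3^{n} \left(n + 3\right)! + 2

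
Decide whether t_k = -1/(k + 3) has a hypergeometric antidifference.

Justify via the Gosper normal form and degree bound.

No; the coefficient equations for f are inconsistent.

r(k) = (k + 3)/(k + 4) after simplifying.
A = k + 3, B = k + 4, C = 1.
Key eq: (k + 3)·f(k+1) = (k + 3)·f(k) + (1).
d = 0 from the (1,1,0) case.
Write f(k) = c0. Then LHS − RHS = -1, requiring -1 = 0: contradictory. No certificate.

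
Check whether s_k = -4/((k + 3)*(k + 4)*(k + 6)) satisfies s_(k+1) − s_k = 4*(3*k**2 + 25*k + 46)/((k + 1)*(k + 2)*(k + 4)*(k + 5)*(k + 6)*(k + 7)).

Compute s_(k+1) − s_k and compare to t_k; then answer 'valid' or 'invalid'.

s_(k+1) = -4/((k + 4)*(k + 5)*(k + 7))
s_(k+1) − s_k = 4*(3*k + 17)/(k**5 + 25*k**4 + 245*k**3 + 1175*k**2 + 2754*k + 2520)
(s_(k+1) − s_k) − t_k = 32*(-k**2 - 8*k - 13)/(k**7 + 28*k**6 + 322*k**5 + 1960*k**4 + 6769*k**3 + 13132*k**2 + 13068*k + 5040)

Invalid: residual 32*(-k**2 - 8*k - 13)/(k**7 + 28*k**6 + 322*k**5 + 1960*k**4 + 6769*k**3 + 13132*k**2 + 13068*k + 5040) ≠ 0.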